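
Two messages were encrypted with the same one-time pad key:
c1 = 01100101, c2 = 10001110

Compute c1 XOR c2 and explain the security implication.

Step 1: c1 XOR c2 = (m1 XOR k) XOR (m2 XOR k).
Step 2: By XOR associativity/commutativity: = m1 XOR m2 XOR k XOR k = m1 XOR m2.
Step 3: 01100101 XOR 10001110 = 11101011 = 235.
Step 4: The key cancels out! An attacker learns m1 XOR m2 = 235, revealing the relationship between plaintexts.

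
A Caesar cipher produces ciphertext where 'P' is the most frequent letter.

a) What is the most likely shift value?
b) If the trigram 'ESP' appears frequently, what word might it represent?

Step 1: In English, 'E' is the most frequent letter (12.7%).
Step 2: The most frequent ciphertext letter is 'P' (position 15).
Step 3: Shift = (15 - 4) mod 26 = 11.
Step 4: Decrypt 'ESP' by shifting back 11:
  E -> T
  S -> H
  P -> E
Step 5: 'ESP' decrypts to 'THE'.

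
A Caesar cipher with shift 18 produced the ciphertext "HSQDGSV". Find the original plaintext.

Step 1: Reverse the shift by subtracting 18 from each letter position.
  H (position 7) -> position (7-18) mod 26 = 15 -> P
  S (position 18) -> position (18-18) mod 26 = 0 -> A
  Q (position 16) -> position (16-18) mod 26 = 24 -> Y
  D (position 3) -> position (3-18) mod 26 = 11 -> L
  G (position 6) -> position (6-18) mod 26 = 14 -> O
  S (position 18) -> position (18-18) mod 26 = 0 -> A
  V (position 21) -> position (21-18) mod 26 = 3 -> D
Decrypted message: PAYLOAD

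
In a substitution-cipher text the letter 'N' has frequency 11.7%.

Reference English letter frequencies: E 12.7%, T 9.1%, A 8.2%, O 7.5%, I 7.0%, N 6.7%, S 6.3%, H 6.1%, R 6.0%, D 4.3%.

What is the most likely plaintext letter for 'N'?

Step 1: The observed frequency is 11.7%.
Step 2: Compare with English frequencies:
  E: 12.7% (difference: 1.0%) <-- closest
  T: 9.1% (difference: 2.6%)
  A: 8.2% (difference: 3.5%)
  O: 7.5% (difference: 4.2%)
  I: 7.0% (difference: 4.7%)
  N: 6.7% (difference: 5.0%)
  S: 6.3% (difference: 5.4%)
  H: 6.1% (difference: 5.6%)
  R: 6.0% (difference: 5.7%)
  D: 4.3% (difference: 7.4%)
Step 3: 'N' most likely represents 'E' (frequency 12.7%).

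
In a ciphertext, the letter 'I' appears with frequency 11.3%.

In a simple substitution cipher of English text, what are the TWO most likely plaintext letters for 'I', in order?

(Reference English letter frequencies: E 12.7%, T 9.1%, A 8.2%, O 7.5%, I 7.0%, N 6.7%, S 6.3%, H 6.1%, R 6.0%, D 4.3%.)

Step 1: Observed frequency of 'I' is 11.3%.
Step 2: Compute distances to each reference frequency and sort:
  E (12.7%): difference = 1.4% <-- BEST
  T (9.1%): difference = 2.2% <-- RUNNER-UP
  A (8.2%): difference = 3.1%
  O (7.5%): difference = 3.8%
  I (7.0%): difference = 4.3%
Step 3: Most likely is 'E' (12.7%, diff 1.4%); second most likely is 'T' (9.1%, diff 2.2%).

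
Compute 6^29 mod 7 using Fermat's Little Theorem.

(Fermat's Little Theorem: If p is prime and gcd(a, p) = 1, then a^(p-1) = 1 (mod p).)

Step 1: Since 7 is prime, by Fermat's Little Theorem: 6^6 = 1 (mod 7).
Step 2: Reduce exponent: 29 mod 6 = 5.
Step 3: So 6^29 = 6^5 (mod 7).
Step 4: 6^5 mod 7 = 6.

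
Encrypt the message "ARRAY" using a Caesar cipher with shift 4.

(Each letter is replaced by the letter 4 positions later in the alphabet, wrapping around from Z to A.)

Step 1: For each letter, shift forward by 4 positions (mod 26).
  A (position 0) -> position (0+4) mod 26 = 4 -> E
  R (position 17) -> position (17+4) mod 26 = 21 -> V
  R (position 17) -> position (17+4) mod 26 = 21 -> V
  A (position 0) -> position (0+4) mod 26 = 4 -> E
  Y (position 24) -> position (24+4) mod 26 = 2 -> C
Result: EVVEC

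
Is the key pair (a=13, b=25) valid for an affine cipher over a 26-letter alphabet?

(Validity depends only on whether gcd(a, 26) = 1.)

Step 1: Compute gcd(13, 26).
Step 2: gcd(13, 26) = 13.
Since gcd = 13 != 1, 13 shares a common factor with 26, so it cannot be used.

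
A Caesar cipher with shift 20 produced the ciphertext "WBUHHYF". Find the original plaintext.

Step 1: Reverse the shift by subtracting 20 from each letter position.
  W (position 22) -> position (22-20) mod 26 = 2 -> C
  B (position 1) -> position (1-20) mod 26 = 7 -> H
  U (position 20) -> position (20-20) mod 26 = 0 -> A
  H (position 7) -> position (7-20) mod 26 = 13 -> N
  H (position 7) -> position (7-20) mod 26 = 13 -> N
  Y (position 24) -> position (24-20) mod 26 = 4 -> E
  F (position 5) -> position (5-20) mod 26 = 11 -> L
Decrypted message: CHANNEL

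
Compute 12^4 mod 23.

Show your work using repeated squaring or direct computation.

Step 1: Compute 12^4 mod 23 step by step, reducing modulo 23 at each step.
  12^1 mod 23 = 12
  12^2 mod 23 = (12 * 12) mod 23 = 6
  12^3 mod 23 = (6 * 12) mod 23 = 3
  12^4 mod 23 = (3 * 12) mod 23 = 13
Step 2: Result = 13.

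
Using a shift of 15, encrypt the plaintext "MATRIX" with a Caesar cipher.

Step 1: For each letter, shift forward by 15 positions (mod 26).
  M (position 12) -> position (12+15) mod 26 = 1 -> B
  A (position 0) -> position (0+15) mod 26 = 15 -> P
  T (position 19) -> position (19+15) mod 26 = 8 -> I
  R (position 17) -> position (17+15) mod 26 = 6 -> G
  I (position 8) -> position (8+15) mod 26 = 23 -> X
  X (position 23) -> position (23+15) mod 26 = 12 -> M
Result: BPIGXM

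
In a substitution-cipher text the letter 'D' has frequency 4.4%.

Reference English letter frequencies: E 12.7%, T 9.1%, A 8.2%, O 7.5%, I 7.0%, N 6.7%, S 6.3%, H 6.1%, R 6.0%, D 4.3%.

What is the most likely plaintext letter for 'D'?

Step 1: The observed frequency is 4.4%.
Step 2: Compare with English frequencies:
  E: 12.7% (difference: 8.3%)
  T: 9.1% (difference: 4.7%)
  A: 8.2% (difference: 3.8%)
  O: 7.5% (difference: 3.1%)
  I: 7.0% (difference: 2.6%)
  N: 6.7% (difference: 2.3%)
  S: 6.3% (difference: 1.9%)
  H: 6.1% (difference: 1.7%)
  R: 6.0% (difference: 1.6%)
  D: 4.3% (difference: 0.1%) <-- closest
Step 3: 'D' most likely represents 'D' (frequency 4.3%).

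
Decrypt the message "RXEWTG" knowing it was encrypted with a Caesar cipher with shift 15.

Step 1: Reverse the shift by subtracting 15 from each letter position.
  R (position 17) -> position (17-15) mod 26 = 2 -> C
  X (position 23) -> position (23-15) mod 26 = 8 -> I
  E (position 4) -> position (4-15) mod 26 = 15 -> P
  W (position 22) -> position (22-15) mod 26 = 7 -> H
  T (position 19) -> position (19-15) mod 26 = 4 -> E
  G (position 6) -> position (6-15) mod 26 = 17 -> R
Decrypted message: CIPHER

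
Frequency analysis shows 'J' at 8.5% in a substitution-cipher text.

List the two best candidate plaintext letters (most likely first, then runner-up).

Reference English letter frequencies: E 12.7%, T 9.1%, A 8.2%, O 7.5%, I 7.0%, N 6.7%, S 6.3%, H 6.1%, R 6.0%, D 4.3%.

Step 1: Observed frequency of 'J' is 8.5%.
Step 2: Compute distances to each reference frequency and sort:
  A (8.2%): difference = 0.3% <-- BEST
  T (9.1%): difference = 0.6% <-- RUNNER-UP
  O (7.5%): difference = 1.0%
  I (7.0%): difference = 1.5%
  N (6.7%): difference = 1.8%
Step 3: Most likely is 'A' (8.2%, diff 0.3%); second most likely is 'T' (9.1%, diff 0.6%).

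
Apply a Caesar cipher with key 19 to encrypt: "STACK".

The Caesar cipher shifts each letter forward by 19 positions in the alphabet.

Step 1: For each letter, shift forward by 19 positions (mod 26).
  S (position 18) -> position (18+19) mod 26 = 11 -> L
  T (position 19) -> position (19+19) mod 26 = 12 -> M
  A (position 0) -> position (0+19) mod 26 = 19 -> T
  C (position 2) -> position (2+19) mod 26 = 21 -> V
  K (position 10) -> position (10+19) mod 26 = 3 -> D
Result: LMTVD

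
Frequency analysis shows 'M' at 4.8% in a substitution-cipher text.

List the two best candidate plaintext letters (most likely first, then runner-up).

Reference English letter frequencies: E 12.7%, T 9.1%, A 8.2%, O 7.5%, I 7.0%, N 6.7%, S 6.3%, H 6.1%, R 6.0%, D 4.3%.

Step 1: Observed frequency of 'M' is 4.8%.
Step 2: Compute distances to each reference frequency and sort:
  D (4.3%): difference = 0.5% <-- BEST
  R (6.0%): difference = 1.2% <-- RUNNER-UP
  H (6.1%): difference = 1.3%
  S (6.3%): difference = 1.5%
  N (6.7%): difference = 1.9%
Step 3: Most likely is 'D' (4.3%, diff 0.5%); second most likely is 'R' (6.0%, diff 1.2%).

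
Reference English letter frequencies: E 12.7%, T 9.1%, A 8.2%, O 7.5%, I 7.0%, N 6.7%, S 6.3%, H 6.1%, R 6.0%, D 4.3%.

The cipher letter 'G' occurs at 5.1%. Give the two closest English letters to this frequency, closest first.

Step 1: Observed frequency of 'G' is 5.1%.
Step 2: Compute distances to each reference frequency and sort:
  D (4.3%): difference = 0.8% <-- BEST
  R (6.0%): difference = 0.9% <-- RUNNER-UP
  H (6.1%): difference = 1.0%
  S (6.3%): difference = 1.2%
  N (6.7%): difference = 1.6%
Step 3: Most likely is 'D' (4.3%, diff 0.8%); second most likely is 'R' (6.0%, diff 0.9%).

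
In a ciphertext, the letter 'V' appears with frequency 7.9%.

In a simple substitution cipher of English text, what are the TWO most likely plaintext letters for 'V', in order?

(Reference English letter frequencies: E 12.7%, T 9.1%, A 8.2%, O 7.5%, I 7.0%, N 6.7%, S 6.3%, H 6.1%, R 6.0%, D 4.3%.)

Step 1: Observed frequency of 'V' is 7.9%.
Step 2: Compute distances to each reference frequency and sort:
  A (8.2%): difference = 0.3% <-- BEST
  O (7.5%): difference = 0.4% <-- RUNNER-UP
  I (7.0%): difference = 0.9%
  T (9.1%): difference = 1.2%
  N (6.7%): difference = 1.2%
Step 3: Most likely is 'A' (8.2%, diff 0.3%); second most likely is 'O' (7.5%, diff 0.4%).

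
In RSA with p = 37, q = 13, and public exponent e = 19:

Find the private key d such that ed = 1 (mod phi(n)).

Step 1: n = 37 * 13 = 481.
Step 2: phi(n) = 36 * 12 = 432.
Step 3: Find d such that 19 * d = 1 (mod 432).
Step 4: d = 19^(-1) mod 432 = 91.
Verification: 19 * 91 = 1729 = 4 * 432 + 1.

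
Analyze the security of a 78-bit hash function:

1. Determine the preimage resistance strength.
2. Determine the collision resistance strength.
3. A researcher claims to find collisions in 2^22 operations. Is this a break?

Step 1: Preimage resistance requires brute-force of 2^78 operations.
Step 2: Collision resistance (birthday bound) = 2^(78/2) = 2^39.
Step 3: The claimed attack costs 2^22 operations.
Step 4: Since 2^22 < 2^39, the claimed attack beats the generic birthday bound, so collision resistance is broken.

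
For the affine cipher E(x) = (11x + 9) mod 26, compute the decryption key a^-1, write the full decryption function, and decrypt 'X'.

Step 1: Find a^-1, the modular inverse of 11 mod 26.
Step 2: We need 11 * a^-1 = 1 (mod 26).
Step 3: 11 * 19 = 209 = 8 * 26 + 1, so a^-1 = 19.
Step 4: D(y) = 19(y - 9) mod 26.
Step 5: Apply to 'X' (y = 23): D(23) = 19 * (23 - 9) mod 26 = 19 * 14 mod 26 = 6 -> 'G'.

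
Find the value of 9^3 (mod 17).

Step 1: Compute 9^3 mod 17 step by step, reducing modulo 17 at each step.
  9^1 mod 17 = 9
  9^2 mod 17 = (9 * 9) mod 17 = 13
  9^3 mod 17 = (13 * 9) mod 17 = 15
Step 2: Result = 15.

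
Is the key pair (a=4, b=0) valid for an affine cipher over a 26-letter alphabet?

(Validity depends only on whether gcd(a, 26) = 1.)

Step 1: Compute gcd(4, 26).
Step 2: gcd(4, 26) = 2.
Since gcd = 2 != 1, 4 shares a common factor with 26, so it cannot be used.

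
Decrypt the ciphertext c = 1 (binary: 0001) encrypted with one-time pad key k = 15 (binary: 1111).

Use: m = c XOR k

Step 1: XOR ciphertext with key:
  Ciphertext: 0001
  Key:        1111
  XOR:        1110
Step 2: Plaintext = 1110 = 14 in decimal.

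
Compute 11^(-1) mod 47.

Step 1: We need x such that 11 * x = 1 (mod 47).
Step 2: Using the extended Euclidean algorithm or trial:
  11 * 30 = 330 = 7 * 47 + 1.
Step 3: Since 330 mod 47 = 1, the inverse is x = 30.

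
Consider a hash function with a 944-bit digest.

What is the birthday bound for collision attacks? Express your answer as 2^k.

Step 1: The birthday paradox gives collision probability ~50% after sqrt(2^n) = 2^(n/2) hashes.
Step 2: For 944-bit output: 2^(944/2) = 2^472.
Step 3: Approximately 2^472 hash computations needed.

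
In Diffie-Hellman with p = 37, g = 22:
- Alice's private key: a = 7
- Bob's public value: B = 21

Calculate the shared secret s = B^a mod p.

Step 1: s = B^a mod p = 21^7 mod 37.
  21^1 mod 37 = 21
  21^2 mod 37 = (21 * 21) mod 37 = 34
  21^3 mod 37 = (34 * 21) mod 37 = 11
  21^4 mod 37 = (11 * 21) mod 37 = 9
  21^5 mod 37 = (9 * 21) mod 37 = 4
  21^6 mod 37 = (4 * 21) mod 37 = 10
  21^7 mod 37 = (10 * 21) mod 37 = 25
Result: shared secret = 25.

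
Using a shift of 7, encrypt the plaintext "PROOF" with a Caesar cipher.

Step 1: For each letter, shift forward by 7 positions (mod 26).
  P (position 15) -> position (15+7) mod 26 = 22 -> W
  R (position 17) -> position (17+7) mod 26 = 24 -> Y
  O (position 14) -> position (14+7) mod 26 = 21 -> V
  O (position 14) -> position (14+7) mod 26 = 21 -> V
  F (position 5) -> position (5+7) mod 26 = 12 -> M
Result: WYVVM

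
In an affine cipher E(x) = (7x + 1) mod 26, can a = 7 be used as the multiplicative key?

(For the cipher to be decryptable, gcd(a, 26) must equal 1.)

Step 1: Compute gcd(7, 26).
Step 2: gcd(7, 26) = 1.
Since gcd = 1, 7 is coprime with 26, so it is a valid key.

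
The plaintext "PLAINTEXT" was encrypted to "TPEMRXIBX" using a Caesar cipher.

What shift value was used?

Step 1: Compare first letters: P (position 15) -> T (position 19).
Step 2: Shift = (19 - 15) mod 26 = 4.
The shift value is 4.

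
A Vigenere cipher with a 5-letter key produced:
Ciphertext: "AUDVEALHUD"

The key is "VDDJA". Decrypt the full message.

Step 1: Key 'VDDJA' has length 5. Extended key: VDDJAVDDJA
Step 2: Decrypt each position:
  A(0) - V(21) = 5 = F
  U(20) - D(3) = 17 = R
  D(3) - D(3) = 0 = A
  V(21) - J(9) = 12 = M
  E(4) - A(0) = 4 = E
  A(0) - V(21) = 5 = F
  L(11) - D(3) = 8 = I
  H(7) - D(3) = 4 = E
  U(20) - J(9) = 11 = L
  D(3) - A(0) = 3 = D
Plaintext: FRAMEFIELD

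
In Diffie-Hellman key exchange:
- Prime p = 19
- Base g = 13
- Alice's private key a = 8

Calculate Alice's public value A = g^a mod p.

Step 1: A = g^a mod p = 13^8 mod 19.
  13^1 mod 19 = 13
  13^2 mod 19 = (13 * 13) mod 19 = 17
  13^3 mod 19 = (17 * 13) mod 19 = 12
  13^4 mod 19 = (12 * 13) mod 19 = 4
  13^5 mod 19 = (4 * 13) mod 19 = 14
  13^6 mod 19 = (14 * 13) mod 19 = 11
  13^7 mod 19 = (11 * 13) mod 19 = 10
  13^8 mod 19 = (10 * 13) mod 19 = 16
Result: A = 16.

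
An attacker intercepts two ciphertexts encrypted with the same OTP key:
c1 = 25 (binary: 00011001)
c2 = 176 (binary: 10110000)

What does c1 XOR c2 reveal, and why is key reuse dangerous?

Step 1: c1 XOR c2 = (m1 XOR k) XOR (m2 XOR k).
Step 2: By XOR associativity/commutativity: = m1 XOR m2 XOR k XOR k = m1 XOR m2.
Step 3: 00011001 XOR 10110000 = 10101001 = 169.
Step 4: The key cancels out! An attacker learns m1 XOR m2 = 169, revealing the relationship between plaintexts.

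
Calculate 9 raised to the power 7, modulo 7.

Step 1: Compute 9^7 mod 7 step by step, reducing modulo 7 at each step.
  9^1 mod 7 = 2
  9^2 mod 7 = (2 * 9) mod 7 = 4
  9^3 mod 7 = (4 * 9) mod 7 = 1
  9^4 mod 7 = (1 * 9) mod 7 = 2
  9^5 mod 7 = (2 * 9) mod 7 = 4
  9^6 mod 7 = (4 * 9) mod 7 = 1
  9^7 mod 7 = (1 * 9) mod 7 = 2
Step 2: Result = 2.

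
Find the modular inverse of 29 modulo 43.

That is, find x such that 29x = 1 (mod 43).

Step 1: We need x such that 29 * x = 1 (mod 43).
Step 2: Using the extended Euclidean algorithm or trial:
  29 * 3 = 87 = 2 * 43 + 1.
Step 3: Since 87 mod 43 = 1, the inverse is x = 3.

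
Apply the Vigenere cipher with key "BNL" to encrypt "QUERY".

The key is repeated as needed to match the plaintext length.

Step 1: Repeat key to match plaintext length:
  Plaintext: QUERY
  Key:       BNLBN
Step 2: Encrypt each letter:
  Q(16) + B(1) = (16+1) mod 26 = 17 = R
  U(20) + N(13) = (20+13) mod 26 = 7 = H
  E(4) + L(11) = (4+11) mod 26 = 15 = P
  R(17) + B(1) = (17+1) mod 26 = 18 = S
  Y(24) + N(13) = (24+13) mod 26 = 11 = L
Ciphertext: RHPSL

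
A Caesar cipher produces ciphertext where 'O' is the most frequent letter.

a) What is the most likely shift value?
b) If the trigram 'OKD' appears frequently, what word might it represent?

Step 1: In English, 'E' is the most frequent letter (12.7%).
Step 2: The most frequent ciphertext letter is 'O' (position 14).
Step 3: Shift = (14 - 4) mod 26 = 10.
Step 4: Decrypt 'OKD' by shifting back 10:
  O -> E
  K -> A
  D -> T
Step 5: 'OKD' decrypts to 'EAT'.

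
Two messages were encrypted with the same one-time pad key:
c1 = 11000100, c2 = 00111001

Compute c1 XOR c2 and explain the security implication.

Step 1: c1 XOR c2 = (m1 XOR k) XOR (m2 XOR k).
Step 2: By XOR associativity/commutativity: = m1 XOR m2 XOR k XOR k = m1 XOR m2.
Step 3: 11000100 XOR 00111001 = 11111101 = 253.
Step 4: The key cancels out! An attacker learns m1 XOR m2 = 253, revealing the relationship between plaintexts.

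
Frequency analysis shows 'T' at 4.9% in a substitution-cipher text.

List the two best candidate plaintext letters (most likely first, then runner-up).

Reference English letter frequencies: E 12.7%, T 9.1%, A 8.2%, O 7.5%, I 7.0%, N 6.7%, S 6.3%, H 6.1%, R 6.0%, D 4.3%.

Step 1: Observed frequency of 'T' is 4.9%.
Step 2: Compute distances to each reference frequency and sort:
  D (4.3%): difference = 0.6% <-- BEST
  R (6.0%): difference = 1.1% <-- RUNNER-UP
  H (6.1%): difference = 1.2%
  S (6.3%): difference = 1.4%
  N (6.7%): difference = 1.8%
Step 3: Most likely is 'D' (4.3%, diff 0.6%); second most likely is 'R' (6.0%, diff 1.1%).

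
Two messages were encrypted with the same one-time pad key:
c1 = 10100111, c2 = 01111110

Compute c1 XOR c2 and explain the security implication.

Step 1: c1 XOR c2 = (m1 XOR k) XOR (m2 XOR k).
Step 2: By XOR associativity/commutativity: = m1 XOR m2 XOR k XOR k = m1 XOR m2.
Step 3: 10100111 XOR 01111110 = 11011001 = 217.
Step 4: The key cancels out! An attacker learns m1 XOR m2 = 217, revealing the relationship between plaintexts.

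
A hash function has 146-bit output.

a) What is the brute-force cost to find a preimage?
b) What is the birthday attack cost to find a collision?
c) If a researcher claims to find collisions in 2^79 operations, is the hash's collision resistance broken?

Step 1: Preimage resistance requires brute-force of 2^146 operations.
Step 2: Collision resistance (birthday bound) = 2^(146/2) = 2^73.
Step 3: The claimed attack costs 2^79 operations.
Step 4: Since 2^79 >= 2^73, the claimed attack is no faster than the generic birthday attack, so this does not break collision resistance.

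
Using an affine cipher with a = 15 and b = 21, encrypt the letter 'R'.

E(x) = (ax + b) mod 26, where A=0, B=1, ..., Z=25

Step 1: Convert 'R' to number: x = 17.
Step 2: E(17) = (15 * 17 + 21) mod 26 = 276 mod 26 = 16.
Step 3: Convert 16 back to letter: Q.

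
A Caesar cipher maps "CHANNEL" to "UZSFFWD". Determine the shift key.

Step 1: Compare first letters: C (position 2) -> U (position 20).
Step 2: Shift = (20 - 2) mod 26 = 18.
The shift value is 18.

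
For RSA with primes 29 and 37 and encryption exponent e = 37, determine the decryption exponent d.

Step 1: n = 29 * 37 = 1073.
Step 2: phi(n) = 28 * 36 = 1008.
Step 3: Find d such that 37 * d = 1 (mod 1008).
Step 4: d = 37^(-1) mod 1008 = 109.
Verification: 37 * 109 = 4033 = 4 * 1008 + 1.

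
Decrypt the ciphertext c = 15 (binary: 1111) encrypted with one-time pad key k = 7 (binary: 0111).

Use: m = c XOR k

Step 1: XOR ciphertext with key:
  Ciphertext: 1111
  Key:        0111
  XOR:        1000
Step 2: Plaintext = 1000 = 8 in decimal.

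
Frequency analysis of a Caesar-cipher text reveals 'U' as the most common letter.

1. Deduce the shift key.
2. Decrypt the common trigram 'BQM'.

Step 1: In English, 'E' is the most frequent letter (12.7%).
Step 2: The most frequent ciphertext letter is 'U' (position 20).
Step 3: Shift = (20 - 4) mod 26 = 16.
Step 4: Decrypt 'BQM' by shifting back 16:
  B -> L
  Q -> A
  M -> W
Step 5: 'BQM' decrypts to 'LAW'.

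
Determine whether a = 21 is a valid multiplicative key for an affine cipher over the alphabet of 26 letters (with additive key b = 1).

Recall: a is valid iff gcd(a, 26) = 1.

Step 1: Compute gcd(21, 26).
Step 2: gcd(21, 26) = 1.
Since gcd = 1, 21 is coprime with 26, so it is a valid key.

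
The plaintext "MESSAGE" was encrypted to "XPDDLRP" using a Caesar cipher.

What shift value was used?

Step 1: Compare first letters: M (position 12) -> X (position 23).
Step 2: Shift = (23 - 12) mod 26 = 11.
The shift value is 11.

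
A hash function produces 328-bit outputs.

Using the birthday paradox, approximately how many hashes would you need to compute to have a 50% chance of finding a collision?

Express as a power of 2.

Step 1: The birthday paradox gives collision probability ~50% after sqrt(2^n) = 2^(n/2) hashes.
Step 2: For 328-bit output: 2^(328/2) = 2^164.
Step 3: Approximately 2^164 hash computations needed.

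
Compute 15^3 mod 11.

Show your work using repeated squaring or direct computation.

Step 1: Compute 15^3 mod 11 step by step, reducing modulo 11 at each step.
  15^1 mod 11 = 4
  15^2 mod 11 = (4 * 15) mod 11 = 5
  15^3 mod 11 = (5 * 15) mod 11 = 9
Step 2: Result = 9.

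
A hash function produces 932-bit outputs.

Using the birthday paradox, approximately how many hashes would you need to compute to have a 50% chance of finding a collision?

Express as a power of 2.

Step 1: The birthday paradox gives collision probability ~50% after sqrt(2^n) = 2^(n/2) hashes.
Step 2: For 932-bit output: 2^(932/2) = 2^466.
Step 3: Approximately 2^466 hash computations needed.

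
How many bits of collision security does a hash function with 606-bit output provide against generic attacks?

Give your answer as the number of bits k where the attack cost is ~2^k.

Step 1: The hash has a 606-bit output.
Step 2: Collision resistance means it should be infeasible to find any x != y with h(x) = h(y).
By the birthday bound, a generic collision search succeeds after about sqrt(2^606) = 2^(606/2) = 2^303 evaluations.
Step 3: Security level = 303 bits.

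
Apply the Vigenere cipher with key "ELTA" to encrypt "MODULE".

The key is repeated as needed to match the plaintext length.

Step 1: Repeat key to match plaintext length:
  Plaintext: MODULE
  Key:       ELTAEL
Step 2: Encrypt each letter:
  M(12) + E(4) = (12+4) mod 26 = 16 = Q
  O(14) + L(11) = (14+11) mod 26 = 25 = Z
  D(3) + T(19) = (3+19) mod 26 = 22 = W
  U(20) + A(0) = (20+0) mod 26 = 20 = U
  L(11) + E(4) = (11+4) mod 26 = 15 = P
  E(4) + L(11) = (4+11) mod 26 = 15 = P
Ciphertext: QZWUPP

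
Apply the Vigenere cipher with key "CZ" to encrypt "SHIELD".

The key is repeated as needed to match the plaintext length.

Step 1: Repeat key to match plaintext length:
  Plaintext: SHIELD
  Key:       CZCZCZ
Step 2: Encrypt each letter:
  S(18) + C(2) = (18+2) mod 26 = 20 = U
  H(7) + Z(25) = (7+25) mod 26 = 6 = G
  I(8) + C(2) = (8+2) mod 26 = 10 = K
  E(4) + Z(25) = (4+25) mod 26 = 3 = D
  L(11) + C(2) = (11+2) mod 26 = 13 = N
  D(3) + Z(25) = (3+25) mod 26 = 2 = C
Ciphertext: UGKDNC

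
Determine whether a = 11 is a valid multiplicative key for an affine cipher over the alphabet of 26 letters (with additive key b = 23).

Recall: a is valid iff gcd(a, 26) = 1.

Step 1: Compute gcd(11, 26).
Step 2: gcd(11, 26) = 1.
Since gcd = 1, 11 is coprime with 26, so it is a valid key.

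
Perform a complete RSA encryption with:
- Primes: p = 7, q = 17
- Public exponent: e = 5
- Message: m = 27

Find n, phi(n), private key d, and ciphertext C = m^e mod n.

Step 1: n = 7 * 17 = 119.
Step 2: phi(n) = (7-1)(17-1) = 6 * 16 = 96.
Step 3: Find d = 5^(-1) mod 96 = 77.
  Verify: 5 * 77 = 385 = 1 (mod 96).
Step 4: C = 27^5 mod 119 = 6.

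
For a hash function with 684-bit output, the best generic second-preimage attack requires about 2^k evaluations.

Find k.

Step 1: The hash has a 684-bit output.
Step 2: Second-preimage resistance means: given a specific input x, it should be infeasible to find a different y with h(y) = h(x).
With a 684-bit output, a generic search for a second preimage costs about 2^684 evaluations (each trial matches the fixed target with probability 2^-684).
Step 3: Security level = 684 bits.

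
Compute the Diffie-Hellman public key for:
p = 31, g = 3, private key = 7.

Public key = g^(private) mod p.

Step 1: A = g^a mod p = 3^7 mod 31.
  3^1 mod 31 = 3
  3^2 mod 31 = (3 * 3) mod 31 = 9
  3^3 mod 31 = (9 * 3) mod 31 = 27
  3^4 mod 31 = (27 * 3) mod 31 = 19
  3^5 mod 31 = (19 * 3) mod 31 = 26
  3^6 mod 31 = (26 * 3) mod 31 = 16
  3^7 mod 31 = (16 * 3) mod 31 = 17
Result: A = 17.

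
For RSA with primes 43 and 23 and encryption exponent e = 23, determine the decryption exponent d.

Step 1: n = 43 * 23 = 989.
Step 2: phi(n) = 42 * 22 = 924.
Step 3: Find d such that 23 * d = 1 (mod 924).
Step 4: d = 23^(-1) mod 924 = 683.
Verification: 23 * 683 = 15709 = 17 * 924 + 1.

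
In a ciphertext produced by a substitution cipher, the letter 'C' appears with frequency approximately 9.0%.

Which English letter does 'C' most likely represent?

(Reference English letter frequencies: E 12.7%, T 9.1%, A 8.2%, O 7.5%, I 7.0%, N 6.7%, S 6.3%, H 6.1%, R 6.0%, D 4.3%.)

Step 1: The observed frequency is 9.0%.
Step 2: Compare with English frequencies:
  E: 12.7% (difference: 3.7%)
  T: 9.1% (difference: 0.1%) <-- closest
  A: 8.2% (difference: 0.8%)
  O: 7.5% (difference: 1.5%)
  I: 7.0% (difference: 2.0%)
  N: 6.7% (difference: 2.3%)
  S: 6.3% (difference: 2.7%)
  H: 6.1% (difference: 2.9%)
  R: 6.0% (difference: 3.0%)
  D: 4.3% (difference: 4.7%)
Step 3: 'C' most likely represents 'T' (frequency 9.1%).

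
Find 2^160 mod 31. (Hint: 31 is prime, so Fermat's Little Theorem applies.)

Step 1: Since 31 is prime, by Fermat's Little Theorem: 2^30 = 1 (mod 31).
Step 2: Reduce exponent: 160 mod 30 = 10.
Step 3: So 2^160 = 2^10 (mod 31).
Step 4: 2^10 mod 31 = 1.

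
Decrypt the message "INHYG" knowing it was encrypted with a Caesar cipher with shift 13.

Step 1: Reverse the shift by subtracting 13 from each letter position.
  I (position 8) -> position (8-13) mod 26 = 21 -> V
  N (position 13) -> position (13-13) mod 26 = 0 -> A
  H (position 7) -> position (7-13) mod 26 = 20 -> U
  Y (position 24) -> position (24-13) mod 26 = 11 -> L
  G (position 6) -> position (6-13) mod 26 = 19 -> T
Decrypted message: VAULT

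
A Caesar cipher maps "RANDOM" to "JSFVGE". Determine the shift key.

Step 1: Compare first letters: R (position 17) -> J (position 9).
Step 2: Shift = (9 - 17) mod 26 = 18.
The shift value is 18.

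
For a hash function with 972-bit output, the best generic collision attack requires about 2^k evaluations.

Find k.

Step 1: The hash has a 972-bit output.
Step 2: Collision resistance means it should be infeasible to find any x != y with h(x) = h(y).
By the birthday bound, a generic collision search succeeds after about sqrt(2^972) = 2^(972/2) = 2^486 evaluations.
Step 3: Security level = 486 bits.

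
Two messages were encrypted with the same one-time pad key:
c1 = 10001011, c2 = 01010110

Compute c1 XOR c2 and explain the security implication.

Step 1: c1 XOR c2 = (m1 XOR k) XOR (m2 XOR k).
Step 2: By XOR associativity/commutativity: = m1 XOR m2 XOR k XOR k = m1 XOR m2.
Step 3: 10001011 XOR 01010110 = 11011101 = 221.
Step 4: The key cancels out! An attacker learns m1 XOR m2 = 221, revealing the relationship between plaintexts.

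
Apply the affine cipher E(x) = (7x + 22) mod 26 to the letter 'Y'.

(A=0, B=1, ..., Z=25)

Step 1: Convert 'Y' to number: x = 24.
Step 2: E(24) = (7 * 24 + 22) mod 26 = 190 mod 26 = 8.
Step 3: Convert 8 back to letter: I.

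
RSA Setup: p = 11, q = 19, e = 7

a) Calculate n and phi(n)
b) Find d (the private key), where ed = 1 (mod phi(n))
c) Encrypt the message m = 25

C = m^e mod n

Step 1: n = 11 * 19 = 209.
Step 2: phi(n) = (11-1)(19-1) = 10 * 18 = 180.
Step 3: Find d = 7^(-1) mod 180 = 103.
  Verify: 7 * 103 = 721 = 1 (mod 180).
Step 4: C = 25^7 mod 209 = 9.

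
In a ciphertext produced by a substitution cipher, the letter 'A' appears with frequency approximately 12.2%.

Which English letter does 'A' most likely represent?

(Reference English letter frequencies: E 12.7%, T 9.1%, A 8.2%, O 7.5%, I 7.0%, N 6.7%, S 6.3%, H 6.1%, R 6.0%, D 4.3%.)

Step 1: The observed frequency is 12.2%.
Step 2: Compare with English frequencies:
  E: 12.7% (difference: 0.5%) <-- closest
  T: 9.1% (difference: 3.1%)
  A: 8.2% (difference: 4.0%)
  O: 7.5% (difference: 4.7%)
  I: 7.0% (difference: 5.2%)
  N: 6.7% (difference: 5.5%)
  S: 6.3% (difference: 5.9%)
  H: 6.1% (difference: 6.1%)
  R: 6.0% (difference: 6.2%)
  D: 4.3% (difference: 7.9%)
Step 3: 'A' most likely represents 'E' (frequency 12.7%).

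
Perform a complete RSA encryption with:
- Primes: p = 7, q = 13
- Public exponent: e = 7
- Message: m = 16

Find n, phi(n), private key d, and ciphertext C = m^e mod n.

Step 1: n = 7 * 13 = 91.
Step 2: phi(n) = (7-1)(13-1) = 6 * 12 = 72.
Step 3: Find d = 7^(-1) mod 72 = 31.
  Verify: 7 * 31 = 217 = 1 (mod 72).
Step 4: C = 16^7 mod 91 = 16.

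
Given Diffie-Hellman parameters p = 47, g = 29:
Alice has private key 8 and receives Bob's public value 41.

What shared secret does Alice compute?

Step 1: s = B^a mod p = 41^8 mod 47.
  41^1 mod 47 = 41
  41^2 mod 47 = (41 * 41) mod 47 = 36
  41^3 mod 47 = (36 * 41) mod 47 = 19
  41^4 mod 47 = (19 * 41) mod 47 = 27
  41^5 mod 47 = (27 * 41) mod 47 = 26
  41^6 mod 47 = (26 * 41) mod 47 = 32
  41^7 mod 47 = (32 * 41) mod 47 = 43
  41^8 mod 47 = (43 * 41) mod 47 = 24
Result: shared secret = 24.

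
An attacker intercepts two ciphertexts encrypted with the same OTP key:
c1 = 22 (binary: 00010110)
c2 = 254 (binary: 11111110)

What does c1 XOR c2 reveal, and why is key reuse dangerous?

Step 1: c1 XOR c2 = (m1 XOR k) XOR (m2 XOR k).
Step 2: By XOR associativity/commutativity: = m1 XOR m2 XOR k XOR k = m1 XOR m2.
Step 3: 00010110 XOR 11111110 = 11101000 = 232.
Step 4: The key cancels out! An attacker learns m1 XOR m2 = 232, revealing the relationship between plaintexts.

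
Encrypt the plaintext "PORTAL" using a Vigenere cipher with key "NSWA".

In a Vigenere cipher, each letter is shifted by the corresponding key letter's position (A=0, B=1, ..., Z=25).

Step 1: Repeat key to match plaintext length:
  Plaintext: PORTAL
  Key:       NSWANS
Step 2: Encrypt each letter:
  P(15) + N(13) = (15+13) mod 26 = 2 = C
  O(14) + S(18) = (14+18) mod 26 = 6 = G
  R(17) + W(22) = (17+22) mod 26 = 13 = N
  T(19) + A(0) = (19+0) mod 26 = 19 = T
  A(0) + N(13) = (0+13) mod 26 = 13 = N
  L(11) + S(18) = (11+18) mod 26 = 3 = D
Ciphertext: CGNTND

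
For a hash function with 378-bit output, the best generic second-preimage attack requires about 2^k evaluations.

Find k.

Step 1: The hash has a 378-bit output.
Step 2: Second-preimage resistance means: given a specific input x, it should be infeasible to find a different y with h(y) = h(x).
With a 378-bit output, a generic search for a second preimage costs about 2^378 evaluations (each trial matches the fixed target with probability 2^-378).
Step 3: Security level = 378 bits.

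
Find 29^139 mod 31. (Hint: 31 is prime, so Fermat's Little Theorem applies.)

Step 1: Since 31 is prime, by Fermat's Little Theorem: 29^30 = 1 (mod 31).
Step 2: Reduce exponent: 139 mod 30 = 19.
Step 3: So 29^139 = 29^19 (mod 31).
Step 4: 29^19 mod 31 = 15.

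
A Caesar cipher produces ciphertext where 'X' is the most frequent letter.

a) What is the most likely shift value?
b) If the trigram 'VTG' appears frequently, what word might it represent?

Step 1: In English, 'E' is the most frequent letter (12.7%).
Step 2: The most frequent ciphertext letter is 'X' (position 23).
Step 3: Shift = (23 - 4) mod 26 = 19.
Step 4: Decrypt 'VTG' by shifting back 19:
  V -> C
  T -> A
  G -> N
Step 5: 'VTG' decrypts to 'CAN'.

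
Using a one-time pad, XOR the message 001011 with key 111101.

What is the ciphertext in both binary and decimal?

Step 1: Write out the XOR operation bit by bit:
  Message: 001011
  Key:     111101
  XOR:     110110
Step 2: Convert to decimal: 110110 = 54.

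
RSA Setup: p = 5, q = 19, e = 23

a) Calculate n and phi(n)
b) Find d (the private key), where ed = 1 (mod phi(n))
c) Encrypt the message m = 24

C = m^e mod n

Step 1: n = 5 * 19 = 95.
Step 2: phi(n) = (5-1)(19-1) = 4 * 18 = 72.
Step 3: Find d = 23^(-1) mod 72 = 47.
  Verify: 23 * 47 = 1081 = 1 (mod 72).
Step 4: C = 24^23 mod 95 = 9.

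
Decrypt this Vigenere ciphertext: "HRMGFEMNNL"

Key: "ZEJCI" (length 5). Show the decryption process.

Step 1: Key 'ZEJCI' has length 5. Extended key: ZEJCIZEJCI
Step 2: Decrypt each position:
  H(7) - Z(25) = 8 = I
  R(17) - E(4) = 13 = N
  M(12) - J(9) = 3 = D
  G(6) - C(2) = 4 = E
  F(5) - I(8) = 23 = X
  E(4) - Z(25) = 5 = F
  M(12) - E(4) = 8 = I
  N(13) - J(9) = 4 = E
  N(13) - C(2) = 11 = L
  L(11) - I(8) = 3 = D
Plaintext: INDEXFIELD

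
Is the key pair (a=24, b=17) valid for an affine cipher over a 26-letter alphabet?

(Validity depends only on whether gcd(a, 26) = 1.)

Step 1: Compute gcd(24, 26).
Step 2: gcd(24, 26) = 2.
Since gcd = 2 != 1, 24 shares a common factor with 26, so it cannot be used.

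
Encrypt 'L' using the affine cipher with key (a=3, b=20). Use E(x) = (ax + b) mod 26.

Step 1: Convert 'L' to number: x = 11.
Step 2: E(11) = (3 * 11 + 20) mod 26 = 53 mod 26 = 1.
Step 3: Convert 1 back to letter: B.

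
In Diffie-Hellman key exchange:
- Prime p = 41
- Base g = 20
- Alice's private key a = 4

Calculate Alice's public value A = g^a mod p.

Step 1: A = g^a mod p = 20^4 mod 41.
  20^1 mod 41 = 20
  20^2 mod 41 = (20 * 20) mod 41 = 31
  20^3 mod 41 = (31 * 20) mod 41 = 5
  20^4 mod 41 = (5 * 20) mod 41 = 18
Result: A = 18.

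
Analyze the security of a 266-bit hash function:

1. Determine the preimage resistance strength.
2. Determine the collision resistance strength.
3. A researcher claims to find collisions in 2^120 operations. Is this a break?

Step 1: Preimage resistance requires brute-force of 2^266 operations.
Step 2: Collision resistance (birthday bound) = 2^(266/2) = 2^133.
Step 3: The claimed attack costs 2^120 operations.
Step 4: Since 2^120 < 2^133, the claimed attack beats the generic birthday bound, so collision resistance is broken.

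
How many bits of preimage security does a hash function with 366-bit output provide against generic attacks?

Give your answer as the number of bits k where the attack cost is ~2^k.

Step 1: The hash has a 366-bit output.
Step 2: Preimage resistance means: given a digest h(x), it should be infeasible to find any input that hashes to it.
With a 366-bit output there are 2^366 possible digests, so a generic brute-force preimage search costs about 2^366 evaluations.
Step 3: Security level = 366 bits.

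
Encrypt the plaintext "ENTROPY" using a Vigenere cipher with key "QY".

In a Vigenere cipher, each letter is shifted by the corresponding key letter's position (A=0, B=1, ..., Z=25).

Step 1: Repeat key to match plaintext length:
  Plaintext: ENTROPY
  Key:       QYQYQYQ
Step 2: Encrypt each letter:
  E(4) + Q(16) = (4+16) mod 26 = 20 = U
  N(13) + Y(24) = (13+24) mod 26 = 11 = L
  T(19) + Q(16) = (19+16) mod 26 = 9 = J
  R(17) + Y(24) = (17+24) mod 26 = 15 = P
  O(14) + Q(16) = (14+16) mod 26 = 4 = E
  P(15) + Y(24) = (15+24) mod 26 = 13 = N
  Y(24) + Q(16) = (24+16) mod 26 = 14 = O
Ciphertext: ULJPENO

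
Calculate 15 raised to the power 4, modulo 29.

Step 1: Compute 15^4 mod 29 step by step, reducing modulo 29 at each step.
  15^1 mod 29 = 15
  15^2 mod 29 = (15 * 15) mod 29 = 22
  15^3 mod 29 = (22 * 15) mod 29 = 11
  15^4 mod 29 = (11 * 15) mod 29 = 20
Step 2: Result = 20.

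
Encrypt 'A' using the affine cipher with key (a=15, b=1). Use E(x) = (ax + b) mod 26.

Step 1: Convert 'A' to number: x = 0.
Step 2: E(0) = (15 * 0 + 1) mod 26 = 1 mod 26 = 1.
Step 3: Convert 1 back to letter: B.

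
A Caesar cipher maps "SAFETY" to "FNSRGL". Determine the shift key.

Step 1: Compare first letters: S (position 18) -> F (position 5).
Step 2: Shift = (5 - 18) mod 26 = 13.
The shift value is 13.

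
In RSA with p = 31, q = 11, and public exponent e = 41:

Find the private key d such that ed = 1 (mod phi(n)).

Step 1: n = 31 * 11 = 341.
Step 2: phi(n) = 30 * 10 = 300.
Step 3: Find d such that 41 * d = 1 (mod 300).
Step 4: d = 41^(-1) mod 300 = 161.
Verification: 41 * 161 = 6601 = 22 * 300 + 1.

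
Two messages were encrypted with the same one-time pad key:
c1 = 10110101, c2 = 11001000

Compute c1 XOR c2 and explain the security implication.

Step 1: c1 XOR c2 = (m1 XOR k) XOR (m2 XOR k).
Step 2: By XOR associativity/commutativity: = m1 XOR m2 XOR k XOR k = m1 XOR m2.
Step 3: 10110101 XOR 11001000 = 01111101 = 125.
Step 4: The key cancels out! An attacker learns m1 XOR m2 = 125, revealing the relationship between plaintexts.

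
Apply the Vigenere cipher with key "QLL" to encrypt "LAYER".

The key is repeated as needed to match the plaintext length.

Step 1: Repeat key to match plaintext length:
  Plaintext: LAYER
  Key:       QLLQL
Step 2: Encrypt each letter:
  L(11) + Q(16) = (11+16) mod 26 = 1 = B
  A(0) + L(11) = (0+11) mod 26 = 11 = L
  Y(24) + L(11) = (24+11) mod 26 = 9 = J
  E(4) + Q(16) = (4+16) mod 26 = 20 = U
  R(17) + L(11) = (17+11) mod 26 = 2 = C
Ciphertext: BLJUC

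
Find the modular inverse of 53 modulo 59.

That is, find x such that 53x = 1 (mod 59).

Step 1: We need x such that 53 * x = 1 (mod 59).
Step 2: Using the extended Euclidean algorithm or trial:
  53 * 49 = 2597 = 44 * 59 + 1.
Step 3: Since 2597 mod 59 = 1, the inverse is x = 49.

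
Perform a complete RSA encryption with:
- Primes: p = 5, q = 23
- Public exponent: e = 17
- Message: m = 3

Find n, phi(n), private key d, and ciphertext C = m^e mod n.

Step 1: n = 5 * 23 = 115.
Step 2: phi(n) = (5-1)(23-1) = 4 * 22 = 88.
Step 3: Find d = 17^(-1) mod 88 = 57.
  Verify: 17 * 57 = 969 = 1 (mod 88).
Step 4: C = 3^17 mod 115 = 108.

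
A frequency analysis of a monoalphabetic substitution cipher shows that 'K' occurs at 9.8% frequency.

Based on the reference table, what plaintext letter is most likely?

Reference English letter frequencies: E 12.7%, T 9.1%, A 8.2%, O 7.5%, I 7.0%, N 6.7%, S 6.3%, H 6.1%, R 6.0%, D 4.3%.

Step 1: The observed frequency is 9.8%.
Step 2: Compare with English frequencies:
  E: 12.7% (difference: 2.9%)
  T: 9.1% (difference: 0.7%) <-- closest
  A: 8.2% (difference: 1.6%)
  O: 7.5% (difference: 2.3%)
  I: 7.0% (difference: 2.8%)
  N: 6.7% (difference: 3.1%)
  S: 6.3% (difference: 3.5%)
  H: 6.1% (difference: 3.7%)
  R: 6.0% (difference: 3.8%)
  D: 4.3% (difference: 5.5%)
Step 3: 'K' most likely represents 'T' (frequency 9.1%).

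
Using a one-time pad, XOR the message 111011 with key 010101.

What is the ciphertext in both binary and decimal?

Step 1: Write out the XOR operation bit by bit:
  Message: 111011
  Key:     010101
  XOR:     101110
Step 2: Convert to decimal: 101110 = 46.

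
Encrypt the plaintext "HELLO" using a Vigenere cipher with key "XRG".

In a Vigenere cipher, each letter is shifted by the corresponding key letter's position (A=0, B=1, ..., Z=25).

Step 1: Repeat key to match plaintext length:
  Plaintext: HELLO
  Key:       XRGXR
Step 2: Encrypt each letter:
  H(7) + X(23) = (7+23) mod 26 = 4 = E
  E(4) + R(17) = (4+17) mod 26 = 21 = V
  L(11) + G(6) = (11+6) mod 26 = 17 = R
  L(11) + X(23) = (11+23) mod 26 = 8 = I
  O(14) + R(17) = (14+17) mod 26 = 5 = F
Ciphertext: EVRIF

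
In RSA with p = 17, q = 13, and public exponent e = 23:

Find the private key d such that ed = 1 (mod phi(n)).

Step 1: n = 17 * 13 = 221.
Step 2: phi(n) = 16 * 12 = 192.
Step 3: Find d such that 23 * d = 1 (mod 192).
Step 4: d = 23^(-1) mod 192 = 167.
Verification: 23 * 167 = 3841 = 20 * 192 + 1.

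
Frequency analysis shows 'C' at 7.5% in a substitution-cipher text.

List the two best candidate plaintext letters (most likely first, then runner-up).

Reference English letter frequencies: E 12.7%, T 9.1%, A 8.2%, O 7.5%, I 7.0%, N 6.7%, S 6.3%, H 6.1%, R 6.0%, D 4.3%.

Step 1: Observed frequency of 'C' is 7.5%.
Step 2: Compute distances to each reference frequency and sort:
  O (7.5%): difference = 0.0% <-- BEST
  I (7.0%): difference = 0.5% <-- RUNNER-UP
  A (8.2%): difference = 0.7%
  N (6.7%): difference = 0.8%
  S (6.3%): difference = 1.2%
Step 3: Most likely is 'O' (7.5%, diff 0.0%); second most likely is 'I' (7.0%, diff 0.5%).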